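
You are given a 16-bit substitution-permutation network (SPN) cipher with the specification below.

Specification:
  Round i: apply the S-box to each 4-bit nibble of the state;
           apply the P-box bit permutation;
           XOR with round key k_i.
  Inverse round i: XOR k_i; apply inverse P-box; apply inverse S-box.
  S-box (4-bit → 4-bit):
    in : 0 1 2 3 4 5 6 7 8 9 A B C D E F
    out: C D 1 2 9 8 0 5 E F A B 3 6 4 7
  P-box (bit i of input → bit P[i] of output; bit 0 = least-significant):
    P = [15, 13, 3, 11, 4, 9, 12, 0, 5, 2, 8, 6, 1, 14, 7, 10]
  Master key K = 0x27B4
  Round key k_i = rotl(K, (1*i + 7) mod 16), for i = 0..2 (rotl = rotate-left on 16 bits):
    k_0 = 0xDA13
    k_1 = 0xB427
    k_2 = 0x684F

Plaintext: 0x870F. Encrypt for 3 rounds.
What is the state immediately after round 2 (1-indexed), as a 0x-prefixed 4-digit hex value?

s_0 = plaintext = 0x870F
s_1 = Round(s_0, k_0) = 0x2FBA
s_2 = Round(s_1, k_1) = 0x9F10
s_3 = Round(s_2, k_2) = 0x35F0

0x9F10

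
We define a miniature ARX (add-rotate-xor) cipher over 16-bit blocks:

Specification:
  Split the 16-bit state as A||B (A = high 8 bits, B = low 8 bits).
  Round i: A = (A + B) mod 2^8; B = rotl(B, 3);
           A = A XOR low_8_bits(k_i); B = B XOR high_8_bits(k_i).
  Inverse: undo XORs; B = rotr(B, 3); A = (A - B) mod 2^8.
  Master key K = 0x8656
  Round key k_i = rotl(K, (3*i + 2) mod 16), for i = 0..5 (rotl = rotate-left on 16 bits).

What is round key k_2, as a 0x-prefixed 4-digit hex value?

0x5686

K = 0x8656
k_0 = rotl(K, (3*0+2) mod 16) = rotl(K, 2) = 0x195A
k_1 = rotl(K, (3*1+2) mod 16) = rotl(K, 5) = 0xCAD0
k_2 = rotl(K, (3*2+2) mod 16) = rotl(K, 8) = 0x5686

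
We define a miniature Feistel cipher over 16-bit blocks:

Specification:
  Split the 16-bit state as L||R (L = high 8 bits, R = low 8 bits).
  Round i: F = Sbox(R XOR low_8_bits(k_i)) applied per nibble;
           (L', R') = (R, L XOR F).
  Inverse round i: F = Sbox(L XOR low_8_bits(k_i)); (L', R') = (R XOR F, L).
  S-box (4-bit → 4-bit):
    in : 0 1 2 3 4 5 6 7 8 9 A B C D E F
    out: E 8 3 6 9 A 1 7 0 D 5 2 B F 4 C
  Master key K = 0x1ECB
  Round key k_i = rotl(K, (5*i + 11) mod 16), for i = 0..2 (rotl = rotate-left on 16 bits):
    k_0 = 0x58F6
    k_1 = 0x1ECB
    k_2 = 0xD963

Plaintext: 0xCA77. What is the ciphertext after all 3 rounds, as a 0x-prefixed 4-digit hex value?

s_0 = plaintext = 0xCA77
s_1 = Round(s_0, k_0) = 0x77C2
s_2 = Round(s_1, k_1) = 0xC29A
s_3 = Round(s_2, k_2) = 0x9A0F

0x9A0F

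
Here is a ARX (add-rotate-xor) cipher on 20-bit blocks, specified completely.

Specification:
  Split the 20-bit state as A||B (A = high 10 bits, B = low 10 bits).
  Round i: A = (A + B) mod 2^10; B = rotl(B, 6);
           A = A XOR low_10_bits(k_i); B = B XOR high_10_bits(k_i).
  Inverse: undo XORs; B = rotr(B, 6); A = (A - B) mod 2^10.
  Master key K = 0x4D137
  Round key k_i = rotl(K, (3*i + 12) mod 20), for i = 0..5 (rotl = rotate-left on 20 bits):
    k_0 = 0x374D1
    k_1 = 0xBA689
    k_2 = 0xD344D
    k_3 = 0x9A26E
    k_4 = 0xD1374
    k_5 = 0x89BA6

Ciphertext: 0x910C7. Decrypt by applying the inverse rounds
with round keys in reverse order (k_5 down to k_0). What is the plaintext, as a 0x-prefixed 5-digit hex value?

0xBD627

s_0 = ciphertext = 0x910C7
s_1 = InvRound(s_0, k_5) = 0xF1E1B
s_2 = InvRound(s_1, k_4) = 0xAF9F5
s_3 = InvRound(s_2, k_3) = 0xBC9DE
s_4 = InvRound(s_3, k_2) = 0x6153A
s_5 = InvRound(s_4, k_1) = 0x7353F
s_6 = InvRound(s_5, k_0) = 0xBD627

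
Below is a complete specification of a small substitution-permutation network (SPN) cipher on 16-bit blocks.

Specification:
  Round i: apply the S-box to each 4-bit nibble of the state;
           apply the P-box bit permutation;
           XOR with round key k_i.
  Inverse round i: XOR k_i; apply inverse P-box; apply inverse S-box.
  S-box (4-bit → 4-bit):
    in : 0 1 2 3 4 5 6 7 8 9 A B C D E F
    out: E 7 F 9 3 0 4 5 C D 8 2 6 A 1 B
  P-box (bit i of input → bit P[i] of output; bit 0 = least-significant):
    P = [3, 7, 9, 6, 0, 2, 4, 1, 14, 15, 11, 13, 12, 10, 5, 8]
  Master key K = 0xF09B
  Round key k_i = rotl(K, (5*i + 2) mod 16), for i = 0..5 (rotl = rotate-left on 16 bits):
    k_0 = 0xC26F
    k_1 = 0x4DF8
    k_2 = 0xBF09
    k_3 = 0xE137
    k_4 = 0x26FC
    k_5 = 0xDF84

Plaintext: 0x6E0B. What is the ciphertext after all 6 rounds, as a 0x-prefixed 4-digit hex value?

0x061A

s_0 = plaintext = 0x6E0B
s_1 = Round(s_0, k_0) = 0x82D9
s_2 = Round(s_1, k_1) = 0xA696
s_3 = Round(s_2, k_2) = 0xB41A
s_4 = Round(s_3, k_3) = 0x2562
s_5 = Round(s_4, k_4) = 0x3104
s_6 = Round(s_5, k_5) = 0x061A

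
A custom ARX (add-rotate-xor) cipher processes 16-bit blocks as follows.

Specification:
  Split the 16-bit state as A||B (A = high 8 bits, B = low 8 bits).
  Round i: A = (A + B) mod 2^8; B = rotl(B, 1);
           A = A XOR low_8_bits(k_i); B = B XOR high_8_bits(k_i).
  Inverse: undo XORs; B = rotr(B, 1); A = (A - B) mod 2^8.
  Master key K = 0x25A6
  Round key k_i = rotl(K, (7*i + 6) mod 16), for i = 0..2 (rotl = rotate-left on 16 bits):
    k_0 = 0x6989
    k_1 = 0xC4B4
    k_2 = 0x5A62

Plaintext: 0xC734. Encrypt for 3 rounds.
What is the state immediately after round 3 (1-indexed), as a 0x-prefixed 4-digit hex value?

s_0 = plaintext = 0xC734
s_1 = Round(s_0, k_0) = 0x7201
s_2 = Round(s_1, k_1) = 0xC7C6
s_3 = Round(s_2, k_2) = 0xEFD7

0xEFD7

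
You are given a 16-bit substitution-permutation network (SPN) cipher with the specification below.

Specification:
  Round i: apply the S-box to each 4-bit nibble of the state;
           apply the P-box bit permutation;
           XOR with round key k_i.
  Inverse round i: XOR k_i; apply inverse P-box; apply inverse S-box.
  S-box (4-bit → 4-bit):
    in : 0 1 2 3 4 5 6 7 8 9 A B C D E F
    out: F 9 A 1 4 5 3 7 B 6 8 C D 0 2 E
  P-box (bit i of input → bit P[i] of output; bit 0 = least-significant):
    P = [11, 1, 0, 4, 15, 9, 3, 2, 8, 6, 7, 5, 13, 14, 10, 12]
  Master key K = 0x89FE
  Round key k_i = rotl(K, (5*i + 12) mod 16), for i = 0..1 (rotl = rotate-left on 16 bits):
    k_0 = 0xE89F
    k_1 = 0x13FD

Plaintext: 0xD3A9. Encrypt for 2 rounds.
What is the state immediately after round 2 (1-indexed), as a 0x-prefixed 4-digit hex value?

0x5927

s_0 = plaintext = 0xD3A9
s_1 = Round(s_0, k_0) = 0xE998
s_2 = Round(s_1, k_1) = 0x5927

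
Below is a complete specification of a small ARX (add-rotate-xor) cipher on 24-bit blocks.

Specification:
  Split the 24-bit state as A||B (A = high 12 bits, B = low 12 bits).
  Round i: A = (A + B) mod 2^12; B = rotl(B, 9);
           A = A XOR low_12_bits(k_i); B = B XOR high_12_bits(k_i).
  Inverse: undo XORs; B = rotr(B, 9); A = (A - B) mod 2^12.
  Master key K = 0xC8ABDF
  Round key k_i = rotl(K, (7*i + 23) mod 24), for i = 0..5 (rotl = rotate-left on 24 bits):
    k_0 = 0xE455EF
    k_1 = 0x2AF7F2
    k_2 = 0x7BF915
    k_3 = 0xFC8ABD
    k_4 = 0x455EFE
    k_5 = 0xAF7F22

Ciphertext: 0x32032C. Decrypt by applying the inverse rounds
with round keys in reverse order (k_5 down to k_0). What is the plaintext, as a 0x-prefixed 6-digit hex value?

0xADAC97

s_0 = ciphertext = 0x32032C
s_1 = InvRound(s_0, k_5) = 0xD26EDC
s_2 = InvRound(s_1, k_4) = 0xF8B44D
s_3 = InvRound(s_2, k_3) = 0x909C2D
s_4 = InvRound(s_3, k_2) = 0x387C95
s_5 = InvRound(s_4, k_1) = 0x29E1D7
s_6 = InvRound(s_5, k_0) = 0xADAC97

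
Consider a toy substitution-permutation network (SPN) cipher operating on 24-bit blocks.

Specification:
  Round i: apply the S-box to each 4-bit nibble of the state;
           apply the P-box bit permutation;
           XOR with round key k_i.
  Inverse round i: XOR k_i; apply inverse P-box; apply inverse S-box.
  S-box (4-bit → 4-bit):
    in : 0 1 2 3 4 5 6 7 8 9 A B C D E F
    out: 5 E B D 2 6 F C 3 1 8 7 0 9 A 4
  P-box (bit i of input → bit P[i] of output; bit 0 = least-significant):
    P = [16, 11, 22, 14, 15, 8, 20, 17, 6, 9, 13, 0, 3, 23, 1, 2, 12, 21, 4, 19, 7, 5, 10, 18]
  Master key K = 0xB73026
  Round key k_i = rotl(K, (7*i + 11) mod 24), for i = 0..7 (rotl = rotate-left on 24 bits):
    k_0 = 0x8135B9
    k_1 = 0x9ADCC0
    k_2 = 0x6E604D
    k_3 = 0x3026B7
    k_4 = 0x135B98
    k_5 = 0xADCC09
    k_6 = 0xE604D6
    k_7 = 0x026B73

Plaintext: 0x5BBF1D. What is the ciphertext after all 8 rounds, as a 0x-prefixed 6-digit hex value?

0xF38BF7

s_0 = plaintext = 0x5BBF1D
s_1 = Round(s_0, k_0) = 0x324083
s_2 = Round(s_1, k_1) = 0x772900
s_3 = Round(s_2, k_2) = 0xB3E411
s_4 = Round(s_3, k_3) = 0xEA7903
s_5 = Round(s_4, k_4) = 0x4E9BFE
s_6 = Round(s_5, k_5) = 0x95A661
s_7 = Round(s_6, k_6) = 0x94EF03
s_8 = Round(s_7, k_7) = 0xF38BF7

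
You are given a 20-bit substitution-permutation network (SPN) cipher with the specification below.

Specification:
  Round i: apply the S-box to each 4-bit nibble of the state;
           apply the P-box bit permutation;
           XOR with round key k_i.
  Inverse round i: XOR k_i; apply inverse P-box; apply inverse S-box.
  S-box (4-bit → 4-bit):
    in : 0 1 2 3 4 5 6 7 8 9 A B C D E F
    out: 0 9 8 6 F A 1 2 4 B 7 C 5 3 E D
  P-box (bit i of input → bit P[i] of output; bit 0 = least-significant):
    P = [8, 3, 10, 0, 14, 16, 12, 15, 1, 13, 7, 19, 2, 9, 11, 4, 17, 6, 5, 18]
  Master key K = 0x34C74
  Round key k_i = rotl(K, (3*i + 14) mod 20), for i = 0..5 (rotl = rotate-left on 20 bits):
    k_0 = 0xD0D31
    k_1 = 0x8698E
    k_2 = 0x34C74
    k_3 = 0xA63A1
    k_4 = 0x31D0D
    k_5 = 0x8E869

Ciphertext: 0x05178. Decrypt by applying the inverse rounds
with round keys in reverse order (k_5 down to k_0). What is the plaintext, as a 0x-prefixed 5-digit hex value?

s_0 = ciphertext = 0x05178
s_1 = InvRound(s_0, k_5) = 0x0B5B1
s_2 = InvRound(s_1, k_4) = 0xCF357
s_3 = InvRound(s_2, k_3) = 0x41CB0
s_4 = InvRound(s_3, k_2) = 0x968A0
s_5 = InvRound(s_4, k_1) = 0x8667D
s_6 = InvRound(s_5, k_0) = 0x5A7DD

0x5A7DD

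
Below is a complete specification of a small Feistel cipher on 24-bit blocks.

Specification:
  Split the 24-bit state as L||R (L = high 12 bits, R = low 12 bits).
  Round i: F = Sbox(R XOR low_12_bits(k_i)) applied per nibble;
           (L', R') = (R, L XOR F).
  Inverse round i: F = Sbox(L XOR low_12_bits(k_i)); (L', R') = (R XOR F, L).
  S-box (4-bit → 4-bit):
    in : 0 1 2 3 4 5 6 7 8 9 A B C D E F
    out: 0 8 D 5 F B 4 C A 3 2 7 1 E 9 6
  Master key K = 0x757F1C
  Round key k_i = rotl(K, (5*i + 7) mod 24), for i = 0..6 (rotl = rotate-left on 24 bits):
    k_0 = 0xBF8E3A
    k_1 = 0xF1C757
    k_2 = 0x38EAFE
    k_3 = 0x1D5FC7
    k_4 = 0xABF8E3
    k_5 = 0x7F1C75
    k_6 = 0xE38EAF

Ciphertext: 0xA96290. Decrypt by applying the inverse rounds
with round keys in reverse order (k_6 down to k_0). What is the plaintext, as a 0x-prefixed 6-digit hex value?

0xDFAF6E

s_0 = ciphertext = 0xA96290
s_1 = InvRound(s_0, k_6) = 0xDC3A96
s_2 = InvRound(s_1, k_5) = 0x2E2DC3
s_3 = InvRound(s_2, k_4) = 0xFCB2E2
s_4 = InvRound(s_3, k_3) = 0x2E3FCB
s_5 = InvRound(s_4, k_2) = 0x5452E3
s_6 = InvRound(s_5, k_1) = 0xF6E545
s_7 = InvRound(s_6, k_0) = 0xDFAF6E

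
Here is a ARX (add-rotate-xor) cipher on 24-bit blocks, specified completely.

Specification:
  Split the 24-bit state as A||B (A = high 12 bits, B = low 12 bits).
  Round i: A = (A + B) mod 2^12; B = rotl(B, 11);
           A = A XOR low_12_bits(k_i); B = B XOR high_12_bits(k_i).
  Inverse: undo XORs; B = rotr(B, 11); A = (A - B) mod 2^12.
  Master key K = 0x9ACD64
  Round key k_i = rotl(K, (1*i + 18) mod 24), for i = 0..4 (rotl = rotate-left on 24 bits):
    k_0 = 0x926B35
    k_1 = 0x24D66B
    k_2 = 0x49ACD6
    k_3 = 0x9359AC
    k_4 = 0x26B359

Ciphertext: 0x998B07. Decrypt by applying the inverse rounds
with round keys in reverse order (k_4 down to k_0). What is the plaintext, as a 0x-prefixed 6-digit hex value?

0x293160

s_0 = ciphertext = 0x998B07
s_1 = InvRound(s_0, k_4) = 0x7E82D9
s_2 = InvRound(s_1, k_3) = 0x66B7D9
s_3 = InvRound(s_2, k_2) = 0x437686
s_4 = InvRound(s_3, k_1) = 0x8C6996
s_5 = InvRound(s_4, k_0) = 0x293160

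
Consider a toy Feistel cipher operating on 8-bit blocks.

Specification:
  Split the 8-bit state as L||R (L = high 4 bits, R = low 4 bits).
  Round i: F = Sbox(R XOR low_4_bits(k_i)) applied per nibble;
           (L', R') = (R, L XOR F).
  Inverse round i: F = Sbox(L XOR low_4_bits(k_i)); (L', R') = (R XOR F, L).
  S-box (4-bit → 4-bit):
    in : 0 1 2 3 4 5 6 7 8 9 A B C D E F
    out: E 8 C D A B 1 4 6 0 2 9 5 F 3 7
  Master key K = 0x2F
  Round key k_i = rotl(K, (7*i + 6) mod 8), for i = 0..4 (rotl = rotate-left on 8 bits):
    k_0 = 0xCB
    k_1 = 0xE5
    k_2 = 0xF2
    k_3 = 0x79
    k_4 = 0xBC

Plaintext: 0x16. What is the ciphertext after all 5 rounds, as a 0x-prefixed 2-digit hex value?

0x9A

s_0 = plaintext = 0x16
s_1 = Round(s_0, k_0) = 0x6E
s_2 = Round(s_1, k_1) = 0xEF
s_3 = Round(s_2, k_2) = 0xF1
s_4 = Round(s_3, k_3) = 0x19
s_5 = Round(s_4, k_4) = 0x9A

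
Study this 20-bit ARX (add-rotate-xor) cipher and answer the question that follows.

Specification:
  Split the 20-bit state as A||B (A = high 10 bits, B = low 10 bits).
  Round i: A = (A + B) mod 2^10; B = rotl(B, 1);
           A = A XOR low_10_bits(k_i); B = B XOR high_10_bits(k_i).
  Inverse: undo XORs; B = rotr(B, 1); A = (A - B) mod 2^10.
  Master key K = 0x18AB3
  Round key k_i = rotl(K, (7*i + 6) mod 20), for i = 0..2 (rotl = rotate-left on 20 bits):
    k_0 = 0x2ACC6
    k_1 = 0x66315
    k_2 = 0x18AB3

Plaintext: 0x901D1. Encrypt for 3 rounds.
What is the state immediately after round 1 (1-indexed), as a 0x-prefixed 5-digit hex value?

0x35F09

s_0 = plaintext = 0x901D1
s_1 = Round(s_0, k_0) = 0x35F09
s_2 = Round(s_1, k_1) = 0x3D78B
s_3 = Round(s_2, k_2) = 0x8CF75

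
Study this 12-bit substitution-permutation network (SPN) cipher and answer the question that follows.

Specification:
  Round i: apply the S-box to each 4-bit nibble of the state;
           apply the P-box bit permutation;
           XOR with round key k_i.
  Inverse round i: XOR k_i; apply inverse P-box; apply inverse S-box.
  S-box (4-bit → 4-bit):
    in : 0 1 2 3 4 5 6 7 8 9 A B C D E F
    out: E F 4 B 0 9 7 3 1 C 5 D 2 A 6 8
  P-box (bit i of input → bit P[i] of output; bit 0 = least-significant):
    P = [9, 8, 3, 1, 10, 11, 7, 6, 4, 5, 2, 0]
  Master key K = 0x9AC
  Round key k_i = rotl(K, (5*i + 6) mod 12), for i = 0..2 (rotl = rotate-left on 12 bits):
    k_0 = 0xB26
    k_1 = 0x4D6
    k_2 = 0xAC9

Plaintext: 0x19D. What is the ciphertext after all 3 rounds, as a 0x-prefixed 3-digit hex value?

s_0 = plaintext = 0x19D
s_1 = Round(s_0, k_0) = 0xAD1
s_2 = Round(s_1, k_1) = 0xF88
s_3 = Round(s_2, k_2) = 0xCC8

0xCC8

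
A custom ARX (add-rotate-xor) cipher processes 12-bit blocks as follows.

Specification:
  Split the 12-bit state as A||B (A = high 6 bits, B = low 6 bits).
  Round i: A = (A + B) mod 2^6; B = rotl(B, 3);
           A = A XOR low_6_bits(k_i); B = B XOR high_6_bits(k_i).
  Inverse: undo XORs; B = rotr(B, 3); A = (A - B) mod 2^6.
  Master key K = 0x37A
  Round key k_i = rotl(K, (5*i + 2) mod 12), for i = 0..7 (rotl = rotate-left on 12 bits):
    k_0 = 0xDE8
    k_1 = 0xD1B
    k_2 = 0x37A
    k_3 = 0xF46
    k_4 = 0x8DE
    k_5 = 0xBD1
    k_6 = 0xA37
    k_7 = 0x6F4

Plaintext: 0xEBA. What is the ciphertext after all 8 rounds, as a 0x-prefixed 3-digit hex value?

s_0 = plaintext = 0xEBA
s_1 = Round(s_0, k_0) = 0x720
s_2 = Round(s_1, k_1) = 0x9F0
s_3 = Round(s_2, k_2) = 0xB4B
s_4 = Round(s_3, k_3) = 0xFA4
s_5 = Round(s_4, k_4) = 0xF07
s_6 = Round(s_5, k_5) = 0x497
s_7 = Round(s_6, k_6) = 0x792
s_8 = Round(s_7, k_7) = 0x109

0x109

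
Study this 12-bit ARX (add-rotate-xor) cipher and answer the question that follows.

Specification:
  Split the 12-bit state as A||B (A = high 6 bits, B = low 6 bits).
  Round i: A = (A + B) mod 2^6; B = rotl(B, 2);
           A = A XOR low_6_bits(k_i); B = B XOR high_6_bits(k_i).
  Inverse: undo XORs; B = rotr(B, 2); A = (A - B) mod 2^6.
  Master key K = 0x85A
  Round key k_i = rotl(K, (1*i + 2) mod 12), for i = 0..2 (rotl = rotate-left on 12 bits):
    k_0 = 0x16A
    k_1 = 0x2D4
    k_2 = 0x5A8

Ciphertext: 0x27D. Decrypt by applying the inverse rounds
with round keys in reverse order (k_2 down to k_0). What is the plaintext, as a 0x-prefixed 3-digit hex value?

s_0 = ciphertext = 0x27D
s_1 = InvRound(s_0, k_2) = 0x9FA
s_2 = InvRound(s_1, k_1) = 0x5DC
s_3 = InvRound(s_2, k_0) = 0x9D6

0x9D6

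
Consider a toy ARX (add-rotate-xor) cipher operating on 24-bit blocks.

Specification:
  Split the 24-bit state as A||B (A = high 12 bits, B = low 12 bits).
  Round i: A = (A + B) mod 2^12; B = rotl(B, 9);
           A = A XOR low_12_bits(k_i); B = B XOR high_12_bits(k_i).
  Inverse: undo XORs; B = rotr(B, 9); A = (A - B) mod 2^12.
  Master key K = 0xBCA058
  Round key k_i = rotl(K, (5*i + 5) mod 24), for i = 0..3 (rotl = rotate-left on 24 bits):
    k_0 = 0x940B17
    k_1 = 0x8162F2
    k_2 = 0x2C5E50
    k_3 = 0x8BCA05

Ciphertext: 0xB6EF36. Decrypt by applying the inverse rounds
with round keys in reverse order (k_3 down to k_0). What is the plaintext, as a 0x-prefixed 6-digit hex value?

s_0 = ciphertext = 0xB6EF36
s_1 = InvRound(s_0, k_3) = 0x518C53
s_2 = InvRound(s_1, k_2) = 0x6914B7
s_3 = InvRound(s_2, k_1) = 0xF5550E
s_4 = InvRound(s_3, k_0) = 0x1CC276

0x1CC276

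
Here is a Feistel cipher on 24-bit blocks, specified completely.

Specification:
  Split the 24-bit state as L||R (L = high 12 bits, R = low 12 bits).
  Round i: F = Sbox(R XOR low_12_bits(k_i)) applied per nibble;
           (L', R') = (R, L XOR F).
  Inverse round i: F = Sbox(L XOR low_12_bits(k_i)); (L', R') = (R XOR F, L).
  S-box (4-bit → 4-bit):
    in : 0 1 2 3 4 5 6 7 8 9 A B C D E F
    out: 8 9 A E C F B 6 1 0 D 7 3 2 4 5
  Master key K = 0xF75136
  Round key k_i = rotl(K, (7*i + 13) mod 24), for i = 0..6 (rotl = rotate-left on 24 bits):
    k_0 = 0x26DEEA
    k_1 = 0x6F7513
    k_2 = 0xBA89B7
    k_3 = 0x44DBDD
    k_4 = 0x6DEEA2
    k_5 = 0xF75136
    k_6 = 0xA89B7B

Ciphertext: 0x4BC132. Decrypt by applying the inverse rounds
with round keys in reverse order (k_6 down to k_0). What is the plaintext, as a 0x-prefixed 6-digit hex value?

s_0 = ciphertext = 0x4BC132
s_1 = InvRound(s_0, k_6) = 0x4044BC
s_2 = InvRound(s_1, k_5) = 0xB56404
s_3 = InvRound(s_2, k_4) = 0xB58B56
s_4 = InvRound(s_3, k_3) = 0x349B58
s_5 = InvRound(s_4, k_2) = 0x60C349
s_6 = InvRound(s_5, k_1) = 0xDDC60C
s_7 = InvRound(s_6, k_0) = 0x8E7DDC

0x8E7DDC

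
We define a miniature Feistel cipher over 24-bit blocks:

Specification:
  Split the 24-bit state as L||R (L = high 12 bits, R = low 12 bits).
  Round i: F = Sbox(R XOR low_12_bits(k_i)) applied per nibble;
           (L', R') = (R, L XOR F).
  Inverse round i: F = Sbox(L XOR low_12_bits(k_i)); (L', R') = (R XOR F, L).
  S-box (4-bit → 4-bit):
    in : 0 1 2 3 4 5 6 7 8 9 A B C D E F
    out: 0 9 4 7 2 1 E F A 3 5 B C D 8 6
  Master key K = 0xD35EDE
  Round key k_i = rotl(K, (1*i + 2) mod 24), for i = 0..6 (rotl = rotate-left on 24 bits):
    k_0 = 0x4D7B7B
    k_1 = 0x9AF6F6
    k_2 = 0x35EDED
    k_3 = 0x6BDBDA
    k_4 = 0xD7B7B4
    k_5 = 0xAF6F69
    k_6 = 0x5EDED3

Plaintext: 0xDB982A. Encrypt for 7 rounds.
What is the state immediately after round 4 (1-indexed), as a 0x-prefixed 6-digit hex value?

0x973067

s_0 = plaintext = 0xDB982A
s_1 = Round(s_0, k_0) = 0x82AAA0
s_2 = Round(s_1, k_1) = 0xAA0434
s_3 = Round(s_2, k_2) = 0x434973
s_4 = Round(s_3, k_3) = 0x973067
s_5 = Round(s_4, k_4) = 0x0676A4
s_6 = Round(s_5, k_5) = 0x6A43AA
s_7 = Round(s_6, k_6) = 0x3AAB57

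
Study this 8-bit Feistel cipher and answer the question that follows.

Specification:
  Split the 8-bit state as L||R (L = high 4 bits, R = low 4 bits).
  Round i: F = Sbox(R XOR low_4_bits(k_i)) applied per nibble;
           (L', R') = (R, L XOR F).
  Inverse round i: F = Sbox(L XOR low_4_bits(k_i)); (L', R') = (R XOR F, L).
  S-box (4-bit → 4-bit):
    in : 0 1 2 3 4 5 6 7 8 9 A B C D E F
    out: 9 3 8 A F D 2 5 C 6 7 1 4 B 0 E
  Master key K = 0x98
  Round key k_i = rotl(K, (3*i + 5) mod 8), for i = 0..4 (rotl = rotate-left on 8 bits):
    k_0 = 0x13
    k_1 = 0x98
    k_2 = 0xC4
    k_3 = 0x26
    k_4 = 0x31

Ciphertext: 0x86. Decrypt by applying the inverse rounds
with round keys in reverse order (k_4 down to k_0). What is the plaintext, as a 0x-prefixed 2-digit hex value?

0xD6

s_0 = ciphertext = 0x86
s_1 = InvRound(s_0, k_4) = 0x08
s_2 = InvRound(s_1, k_3) = 0xA0
s_3 = InvRound(s_2, k_2) = 0x0A
s_4 = InvRound(s_3, k_1) = 0x60
s_5 = InvRound(s_4, k_0) = 0xD6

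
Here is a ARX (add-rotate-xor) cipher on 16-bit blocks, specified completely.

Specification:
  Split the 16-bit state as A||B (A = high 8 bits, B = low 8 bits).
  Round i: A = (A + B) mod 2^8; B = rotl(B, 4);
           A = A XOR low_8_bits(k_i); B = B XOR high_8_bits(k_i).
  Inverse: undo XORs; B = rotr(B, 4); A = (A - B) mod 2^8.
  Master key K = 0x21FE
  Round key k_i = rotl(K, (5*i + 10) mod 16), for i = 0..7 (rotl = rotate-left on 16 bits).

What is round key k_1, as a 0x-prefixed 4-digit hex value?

K = 0x21FE
k_0 = rotl(K, (5*0+10) mod 16) = rotl(K, 10) = 0xF887
k_1 = rotl(K, (5*1+10) mod 16) = rotl(K, 15) = 0x10FF

0x10FF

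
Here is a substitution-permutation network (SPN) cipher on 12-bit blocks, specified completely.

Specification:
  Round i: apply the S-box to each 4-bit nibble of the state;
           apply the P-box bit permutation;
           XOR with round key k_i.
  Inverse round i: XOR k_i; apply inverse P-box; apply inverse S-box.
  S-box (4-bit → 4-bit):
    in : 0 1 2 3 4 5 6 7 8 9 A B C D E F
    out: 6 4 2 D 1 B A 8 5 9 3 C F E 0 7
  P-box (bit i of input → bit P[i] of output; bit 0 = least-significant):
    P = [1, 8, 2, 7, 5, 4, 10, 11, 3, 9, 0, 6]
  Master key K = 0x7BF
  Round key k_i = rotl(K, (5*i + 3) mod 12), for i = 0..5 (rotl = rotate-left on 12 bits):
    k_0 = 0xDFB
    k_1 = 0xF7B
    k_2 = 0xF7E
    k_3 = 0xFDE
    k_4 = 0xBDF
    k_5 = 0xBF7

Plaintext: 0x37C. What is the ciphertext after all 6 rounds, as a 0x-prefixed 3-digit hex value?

s_0 = plaintext = 0x37C
s_1 = Round(s_0, k_0) = 0x434
s_2 = Round(s_1, k_1) = 0x351
s_3 = Round(s_2, k_2) = 0x703
s_4 = Round(s_3, k_3) = 0xB08
s_5 = Round(s_4, k_4) = 0xF88
s_6 = Round(s_5, k_5) = 0xDD8

0xDD8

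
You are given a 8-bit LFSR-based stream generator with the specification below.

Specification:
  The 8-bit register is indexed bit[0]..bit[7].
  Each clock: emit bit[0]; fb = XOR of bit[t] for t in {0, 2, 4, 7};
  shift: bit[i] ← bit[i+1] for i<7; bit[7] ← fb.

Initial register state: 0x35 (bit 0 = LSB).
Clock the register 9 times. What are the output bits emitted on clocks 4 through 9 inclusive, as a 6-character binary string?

reg_0 = 0x35
clock 1: out=1, reg = 0x9A
clock 2: out=0, reg = 0x4D
clock 3: out=1, reg = 0x26
clock 4: out=0, reg = 0x93
clock 5: out=1, reg = 0xC9
clock 6: out=1, reg = 0x64
clock 7: out=0, reg = 0xB2
clock 8: out=0, reg = 0x59
clock 9: out=1, reg = 0x2C

011001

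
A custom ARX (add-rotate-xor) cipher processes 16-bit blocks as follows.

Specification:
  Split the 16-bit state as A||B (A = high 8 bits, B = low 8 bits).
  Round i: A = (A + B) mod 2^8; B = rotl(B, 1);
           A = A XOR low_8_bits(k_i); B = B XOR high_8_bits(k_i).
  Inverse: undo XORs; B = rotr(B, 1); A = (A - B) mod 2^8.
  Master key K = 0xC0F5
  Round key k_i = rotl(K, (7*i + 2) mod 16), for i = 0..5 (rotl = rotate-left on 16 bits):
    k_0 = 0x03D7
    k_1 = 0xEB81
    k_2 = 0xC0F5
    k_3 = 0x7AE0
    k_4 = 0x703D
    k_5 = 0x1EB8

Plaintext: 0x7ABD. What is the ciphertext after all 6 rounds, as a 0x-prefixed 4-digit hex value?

0x4AA0

s_0 = plaintext = 0x7ABD
s_1 = Round(s_0, k_0) = 0xE078
s_2 = Round(s_1, k_1) = 0xD91B
s_3 = Round(s_2, k_2) = 0x01F6
s_4 = Round(s_3, k_3) = 0x1797
s_5 = Round(s_4, k_4) = 0x935F
s_6 = Round(s_5, k_5) = 0x4AA0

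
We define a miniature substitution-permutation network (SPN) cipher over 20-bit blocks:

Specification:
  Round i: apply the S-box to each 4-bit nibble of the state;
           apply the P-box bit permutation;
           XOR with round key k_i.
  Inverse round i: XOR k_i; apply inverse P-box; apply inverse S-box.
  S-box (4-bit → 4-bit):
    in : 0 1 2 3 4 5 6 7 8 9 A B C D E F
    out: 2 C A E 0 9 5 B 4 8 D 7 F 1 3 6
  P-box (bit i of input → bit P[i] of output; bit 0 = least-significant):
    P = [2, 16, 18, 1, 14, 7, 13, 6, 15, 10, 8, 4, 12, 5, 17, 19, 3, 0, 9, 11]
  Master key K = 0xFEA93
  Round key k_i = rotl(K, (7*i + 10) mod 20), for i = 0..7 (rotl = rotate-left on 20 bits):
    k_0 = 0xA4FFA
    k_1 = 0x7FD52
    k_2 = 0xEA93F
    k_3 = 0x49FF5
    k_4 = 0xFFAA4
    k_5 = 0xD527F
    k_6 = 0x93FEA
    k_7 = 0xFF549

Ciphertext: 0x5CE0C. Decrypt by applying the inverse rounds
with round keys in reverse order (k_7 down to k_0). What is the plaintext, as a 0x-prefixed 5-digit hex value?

s_0 = ciphertext = 0x5CE0C
s_1 = InvRound(s_0, k_7) = 0x3A81D
s_2 = InvRound(s_1, k_6) = 0xFCC25
s_3 = InvRound(s_2, k_5) = 0xA6799
s_4 = InvRound(s_3, k_4) = 0x7EC4B
s_5 = InvRound(s_4, k_3) = 0x6B1B7
s_6 = InvRound(s_5, k_2) = 0x55404
s_7 = InvRound(s_6, k_1) = 0x98A15
s_8 = InvRound(s_7, k_0) = 0xEFB77

0xEFB77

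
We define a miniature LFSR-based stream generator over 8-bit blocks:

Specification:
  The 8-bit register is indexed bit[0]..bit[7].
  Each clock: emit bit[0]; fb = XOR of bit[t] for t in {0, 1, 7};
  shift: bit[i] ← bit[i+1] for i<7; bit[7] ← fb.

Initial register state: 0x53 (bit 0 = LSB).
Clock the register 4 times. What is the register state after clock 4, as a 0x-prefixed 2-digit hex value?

0x65

reg_0 = 0x53
clock 1: out=1, reg = 0x29
clock 2: out=1, reg = 0x94
clock 3: out=0, reg = 0xCA
clock 4: out=0, reg = 0x65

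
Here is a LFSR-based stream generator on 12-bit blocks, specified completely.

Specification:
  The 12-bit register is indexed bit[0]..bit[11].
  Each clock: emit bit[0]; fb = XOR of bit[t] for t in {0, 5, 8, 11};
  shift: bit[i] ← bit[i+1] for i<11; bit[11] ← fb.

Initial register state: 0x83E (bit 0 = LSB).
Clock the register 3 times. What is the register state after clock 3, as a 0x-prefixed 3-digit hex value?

reg_0 = 0x83E
clock 1: out=0, reg = 0x41F
clock 2: out=1, reg = 0xA0F
clock 3: out=1, reg = 0x507

0x507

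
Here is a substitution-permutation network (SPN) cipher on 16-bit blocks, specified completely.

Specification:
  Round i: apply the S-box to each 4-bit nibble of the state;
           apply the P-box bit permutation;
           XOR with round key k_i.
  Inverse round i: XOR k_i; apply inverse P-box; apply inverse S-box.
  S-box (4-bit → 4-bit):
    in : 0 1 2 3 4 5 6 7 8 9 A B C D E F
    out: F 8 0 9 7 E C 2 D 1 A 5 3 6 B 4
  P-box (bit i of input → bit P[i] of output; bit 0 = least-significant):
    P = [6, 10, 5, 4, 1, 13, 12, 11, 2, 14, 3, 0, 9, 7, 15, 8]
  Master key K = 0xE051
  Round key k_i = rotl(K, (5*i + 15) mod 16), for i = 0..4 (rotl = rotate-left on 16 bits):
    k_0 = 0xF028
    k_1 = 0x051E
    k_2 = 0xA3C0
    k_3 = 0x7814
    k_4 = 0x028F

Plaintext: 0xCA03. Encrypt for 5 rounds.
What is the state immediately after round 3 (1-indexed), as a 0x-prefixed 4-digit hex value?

0x0369

s_0 = plaintext = 0xCA03
s_1 = Round(s_0, k_0) = 0x8AFB
s_2 = Round(s_1, k_1) = 0xD67F
s_3 = Round(s_2, k_2) = 0x0369
s_4 = Round(s_3, k_3) = 0xE3D1
s_5 = Round(s_4, k_4) = 0x311A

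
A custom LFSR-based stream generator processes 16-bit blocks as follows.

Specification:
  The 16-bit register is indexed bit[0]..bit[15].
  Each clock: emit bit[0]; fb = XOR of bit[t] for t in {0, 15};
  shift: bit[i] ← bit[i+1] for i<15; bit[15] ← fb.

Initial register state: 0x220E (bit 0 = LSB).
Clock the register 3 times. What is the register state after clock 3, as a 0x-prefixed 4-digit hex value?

reg_0 = 0x220E
clock 1: out=0, reg = 0x1107
clock 2: out=1, reg = 0x8883
clock 3: out=1, reg = 0x4441

0x4441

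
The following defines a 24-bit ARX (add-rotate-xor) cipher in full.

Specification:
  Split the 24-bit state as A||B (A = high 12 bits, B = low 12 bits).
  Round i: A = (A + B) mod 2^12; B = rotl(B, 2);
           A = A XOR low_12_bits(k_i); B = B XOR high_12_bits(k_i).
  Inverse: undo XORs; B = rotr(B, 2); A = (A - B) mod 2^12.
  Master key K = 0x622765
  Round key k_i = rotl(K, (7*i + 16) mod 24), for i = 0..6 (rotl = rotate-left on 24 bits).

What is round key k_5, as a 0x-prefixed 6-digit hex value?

0x113B2B

K = 0x622765
k_0 = rotl(K, (7*0+16) mod 24) = rotl(K, 16) = 0x656227
k_1 = rotl(K, (7*1+16) mod 24) = rotl(K, 23) = 0xB113B2
k_2 = rotl(K, (7*2+16) mod 24) = rotl(K, 6) = 0x89D958
k_3 = rotl(K, (7*3+16) mod 24) = rotl(K, 13) = 0xECAC44
k_4 = rotl(K, (7*4+16) mod 24) = rotl(K, 20) = 0x562276
k_5 = rotl(K, (7*5+16) mod 24) = rotl(K, 3) = 0x113B2B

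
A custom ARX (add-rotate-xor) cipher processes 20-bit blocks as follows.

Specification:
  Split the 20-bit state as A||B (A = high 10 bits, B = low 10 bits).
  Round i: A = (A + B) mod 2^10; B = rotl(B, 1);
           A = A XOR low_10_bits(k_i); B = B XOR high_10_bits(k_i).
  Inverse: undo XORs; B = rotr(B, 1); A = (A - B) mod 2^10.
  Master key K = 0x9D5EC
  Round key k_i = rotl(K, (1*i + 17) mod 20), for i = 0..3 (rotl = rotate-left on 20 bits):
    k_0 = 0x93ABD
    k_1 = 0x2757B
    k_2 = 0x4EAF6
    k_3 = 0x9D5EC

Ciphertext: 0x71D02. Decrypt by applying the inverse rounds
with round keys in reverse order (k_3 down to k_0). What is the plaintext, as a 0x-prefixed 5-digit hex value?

s_0 = ciphertext = 0x71D02
s_1 = InvRound(s_0, k_3) = 0x1C3BB
s_2 = InvRound(s_1, k_2) = 0xD1B40
s_3 = InvRound(s_2, k_1) = 0x93FEE
s_4 = InvRound(s_3, k_0) = 0x088D0

0x088D0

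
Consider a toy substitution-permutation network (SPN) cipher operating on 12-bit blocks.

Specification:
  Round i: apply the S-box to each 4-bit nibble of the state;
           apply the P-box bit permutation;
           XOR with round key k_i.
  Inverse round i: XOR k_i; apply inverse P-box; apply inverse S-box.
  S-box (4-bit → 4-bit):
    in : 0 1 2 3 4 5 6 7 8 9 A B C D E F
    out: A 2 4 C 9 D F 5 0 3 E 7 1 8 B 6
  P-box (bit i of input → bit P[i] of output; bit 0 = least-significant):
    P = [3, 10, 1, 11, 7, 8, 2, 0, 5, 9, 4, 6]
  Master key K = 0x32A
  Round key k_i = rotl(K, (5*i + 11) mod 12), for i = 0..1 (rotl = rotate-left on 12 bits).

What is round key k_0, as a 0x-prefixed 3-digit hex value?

0x195

K = 0x32A
k_0 = rotl(K, (5*0+11) mod 12) = rotl(K, 11) = 0x195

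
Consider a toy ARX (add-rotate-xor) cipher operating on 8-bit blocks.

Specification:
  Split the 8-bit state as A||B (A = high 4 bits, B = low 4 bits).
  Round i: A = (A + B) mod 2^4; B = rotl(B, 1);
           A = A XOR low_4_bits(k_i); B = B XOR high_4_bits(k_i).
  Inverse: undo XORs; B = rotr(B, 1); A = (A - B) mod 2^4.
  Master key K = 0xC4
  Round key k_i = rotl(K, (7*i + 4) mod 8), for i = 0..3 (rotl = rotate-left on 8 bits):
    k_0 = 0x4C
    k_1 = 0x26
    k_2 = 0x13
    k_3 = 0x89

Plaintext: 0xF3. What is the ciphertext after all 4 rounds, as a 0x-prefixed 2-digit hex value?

s_0 = plaintext = 0xF3
s_1 = Round(s_0, k_0) = 0xE2
s_2 = Round(s_1, k_1) = 0x66
s_3 = Round(s_2, k_2) = 0xFD
s_4 = Round(s_3, k_3) = 0x53

0x53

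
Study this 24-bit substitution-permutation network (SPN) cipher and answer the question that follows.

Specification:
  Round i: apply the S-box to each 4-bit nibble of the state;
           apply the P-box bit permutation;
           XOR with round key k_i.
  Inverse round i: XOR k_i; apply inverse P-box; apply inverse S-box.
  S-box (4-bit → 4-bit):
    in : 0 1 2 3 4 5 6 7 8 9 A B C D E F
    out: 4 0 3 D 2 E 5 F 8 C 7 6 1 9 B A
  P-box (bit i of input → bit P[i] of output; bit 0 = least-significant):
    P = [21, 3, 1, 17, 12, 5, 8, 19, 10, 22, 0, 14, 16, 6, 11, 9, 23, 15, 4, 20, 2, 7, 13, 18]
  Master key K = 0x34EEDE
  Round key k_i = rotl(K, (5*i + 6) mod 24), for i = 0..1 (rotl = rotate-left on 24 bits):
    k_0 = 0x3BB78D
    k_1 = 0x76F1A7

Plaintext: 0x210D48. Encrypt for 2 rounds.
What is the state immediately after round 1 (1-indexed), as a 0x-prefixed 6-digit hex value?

s_0 = plaintext = 0x210D48
s_1 = Round(s_0, k_0) = 0x39FB29
s_2 = Round(s_1, k_1) = 0x20C3D0

0x39FB29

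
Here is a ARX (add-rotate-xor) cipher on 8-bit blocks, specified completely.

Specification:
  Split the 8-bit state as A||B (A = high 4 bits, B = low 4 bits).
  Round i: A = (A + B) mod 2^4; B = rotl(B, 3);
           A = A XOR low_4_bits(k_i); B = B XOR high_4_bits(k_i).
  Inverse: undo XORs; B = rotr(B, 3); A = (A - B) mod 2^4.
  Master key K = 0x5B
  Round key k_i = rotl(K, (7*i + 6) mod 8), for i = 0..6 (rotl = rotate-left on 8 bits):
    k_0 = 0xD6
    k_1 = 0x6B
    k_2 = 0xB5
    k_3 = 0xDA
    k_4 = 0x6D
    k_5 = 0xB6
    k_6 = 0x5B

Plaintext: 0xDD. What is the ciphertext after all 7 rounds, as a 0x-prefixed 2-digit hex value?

0xFE

s_0 = plaintext = 0xDD
s_1 = Round(s_0, k_0) = 0xC3
s_2 = Round(s_1, k_1) = 0x4F
s_3 = Round(s_2, k_2) = 0x64
s_4 = Round(s_3, k_3) = 0x0F
s_5 = Round(s_4, k_4) = 0x29
s_6 = Round(s_5, k_5) = 0xD7
s_7 = Round(s_6, k_6) = 0xFE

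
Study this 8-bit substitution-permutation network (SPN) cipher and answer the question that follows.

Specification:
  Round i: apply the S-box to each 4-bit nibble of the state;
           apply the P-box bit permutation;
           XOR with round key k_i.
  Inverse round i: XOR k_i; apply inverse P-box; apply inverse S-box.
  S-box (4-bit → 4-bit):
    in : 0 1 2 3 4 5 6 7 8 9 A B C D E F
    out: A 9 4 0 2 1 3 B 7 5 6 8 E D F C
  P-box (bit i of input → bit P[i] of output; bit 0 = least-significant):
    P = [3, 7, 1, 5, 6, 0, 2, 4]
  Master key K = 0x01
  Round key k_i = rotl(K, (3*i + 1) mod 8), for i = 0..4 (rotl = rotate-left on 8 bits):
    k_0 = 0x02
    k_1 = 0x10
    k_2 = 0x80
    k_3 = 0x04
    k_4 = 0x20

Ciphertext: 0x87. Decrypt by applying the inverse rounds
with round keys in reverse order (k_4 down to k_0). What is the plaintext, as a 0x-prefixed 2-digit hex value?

0xD4

s_0 = ciphertext = 0x87
s_1 = InvRound(s_0, k_4) = 0xAC
s_2 = InvRound(s_1, k_3) = 0x37
s_3 = InvRound(s_2, k_2) = 0xCC
s_4 = InvRound(s_3, k_1) = 0xD6
s_5 = InvRound(s_4, k_0) = 0xD4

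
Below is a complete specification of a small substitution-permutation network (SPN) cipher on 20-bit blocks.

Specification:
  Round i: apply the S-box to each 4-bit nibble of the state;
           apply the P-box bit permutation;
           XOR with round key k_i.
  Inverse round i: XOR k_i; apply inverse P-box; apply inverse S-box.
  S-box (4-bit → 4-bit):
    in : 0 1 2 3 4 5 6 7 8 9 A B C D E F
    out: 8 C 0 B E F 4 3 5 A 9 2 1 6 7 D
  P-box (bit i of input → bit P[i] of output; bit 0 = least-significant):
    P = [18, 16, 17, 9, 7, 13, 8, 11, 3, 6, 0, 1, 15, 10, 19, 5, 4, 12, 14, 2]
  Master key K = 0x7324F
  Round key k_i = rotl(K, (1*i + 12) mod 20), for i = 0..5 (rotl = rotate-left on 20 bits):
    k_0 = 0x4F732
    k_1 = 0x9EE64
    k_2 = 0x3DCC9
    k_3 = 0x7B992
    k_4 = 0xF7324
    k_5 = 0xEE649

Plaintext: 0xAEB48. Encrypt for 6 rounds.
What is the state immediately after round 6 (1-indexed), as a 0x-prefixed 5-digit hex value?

0x32FB1

s_0 = plaintext = 0xAEB48
s_1 = Round(s_0, k_0) = 0xA5A66
s_2 = Round(s_1, k_1) = 0x36B5A
s_3 = Round(s_2, k_2) = 0xFE71D
s_4 = Round(s_3, k_3) = 0xC74CE
s_5 = Round(s_4, k_4) = 0x8F7F7
s_6 = Round(s_5, k_5) = 0x32FB1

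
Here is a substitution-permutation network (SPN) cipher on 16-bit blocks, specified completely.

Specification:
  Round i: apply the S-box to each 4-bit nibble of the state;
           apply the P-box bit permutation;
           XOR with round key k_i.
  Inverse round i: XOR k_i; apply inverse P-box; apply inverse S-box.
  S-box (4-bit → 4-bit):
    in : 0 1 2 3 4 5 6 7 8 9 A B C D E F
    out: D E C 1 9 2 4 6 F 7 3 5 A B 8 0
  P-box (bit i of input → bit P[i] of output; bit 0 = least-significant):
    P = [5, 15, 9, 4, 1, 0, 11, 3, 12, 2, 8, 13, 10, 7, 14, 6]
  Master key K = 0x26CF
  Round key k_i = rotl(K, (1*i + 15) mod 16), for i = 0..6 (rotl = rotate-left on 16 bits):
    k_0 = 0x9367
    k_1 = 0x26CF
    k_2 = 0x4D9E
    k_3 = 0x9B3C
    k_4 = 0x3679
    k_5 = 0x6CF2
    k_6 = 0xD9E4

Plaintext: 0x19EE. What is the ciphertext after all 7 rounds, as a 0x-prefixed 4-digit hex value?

s_0 = plaintext = 0x19EE
s_1 = Round(s_0, k_0) = 0xC2BB
s_2 = Round(s_1, k_1) = 0x0D2D
s_3 = Round(s_2, k_2) = 0xB1E2
s_4 = Round(s_3, k_3) = 0xFC20
s_5 = Round(s_4, k_4) = 0x1C45
s_6 = Round(s_5, k_5) = 0x8C3C
s_7 = Round(s_6, k_6) = 0x3D32

0x3D32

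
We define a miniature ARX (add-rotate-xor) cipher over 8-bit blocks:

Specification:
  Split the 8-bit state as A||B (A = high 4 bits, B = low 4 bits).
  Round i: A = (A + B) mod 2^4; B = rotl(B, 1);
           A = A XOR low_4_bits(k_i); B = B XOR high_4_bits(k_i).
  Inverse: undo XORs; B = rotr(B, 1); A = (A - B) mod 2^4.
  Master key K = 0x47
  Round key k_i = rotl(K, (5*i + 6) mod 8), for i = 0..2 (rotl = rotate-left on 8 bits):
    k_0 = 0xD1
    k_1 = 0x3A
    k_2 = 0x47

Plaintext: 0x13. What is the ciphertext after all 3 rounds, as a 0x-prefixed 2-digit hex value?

s_0 = plaintext = 0x13
s_1 = Round(s_0, k_0) = 0x5B
s_2 = Round(s_1, k_1) = 0xA4
s_3 = Round(s_2, k_2) = 0x9C

0x9C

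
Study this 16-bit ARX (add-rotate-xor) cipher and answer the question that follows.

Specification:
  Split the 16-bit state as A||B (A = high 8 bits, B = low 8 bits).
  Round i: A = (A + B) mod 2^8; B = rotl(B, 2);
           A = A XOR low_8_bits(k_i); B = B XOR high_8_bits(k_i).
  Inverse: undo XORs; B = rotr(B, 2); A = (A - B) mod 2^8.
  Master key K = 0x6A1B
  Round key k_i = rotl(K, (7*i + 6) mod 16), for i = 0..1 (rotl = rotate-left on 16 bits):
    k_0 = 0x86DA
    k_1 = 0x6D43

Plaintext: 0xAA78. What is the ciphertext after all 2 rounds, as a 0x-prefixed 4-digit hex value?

0x1CF0

s_0 = plaintext = 0xAA78
s_1 = Round(s_0, k_0) = 0xF867
s_2 = Round(s_1, k_1) = 0x1CF0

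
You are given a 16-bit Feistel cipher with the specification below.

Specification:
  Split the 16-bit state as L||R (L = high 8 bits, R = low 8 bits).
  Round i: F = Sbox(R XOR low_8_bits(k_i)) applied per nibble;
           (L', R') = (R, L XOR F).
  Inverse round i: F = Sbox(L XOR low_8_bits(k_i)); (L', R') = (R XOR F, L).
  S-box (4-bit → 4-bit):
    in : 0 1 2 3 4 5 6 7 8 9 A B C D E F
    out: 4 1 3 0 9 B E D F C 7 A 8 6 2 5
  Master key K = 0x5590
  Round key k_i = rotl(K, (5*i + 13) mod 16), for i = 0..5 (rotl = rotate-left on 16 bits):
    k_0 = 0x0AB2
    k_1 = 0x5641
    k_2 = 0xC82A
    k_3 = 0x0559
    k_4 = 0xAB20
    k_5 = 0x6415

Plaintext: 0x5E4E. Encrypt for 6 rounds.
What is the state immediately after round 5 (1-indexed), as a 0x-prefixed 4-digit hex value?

0x93FA

s_0 = plaintext = 0x5E4E
s_1 = Round(s_0, k_0) = 0x4E06
s_2 = Round(s_1, k_1) = 0x06D3
s_3 = Round(s_2, k_2) = 0xD35A
s_4 = Round(s_3, k_3) = 0x5A93
s_5 = Round(s_4, k_4) = 0x93FA
s_6 = Round(s_5, k_5) = 0xFAB6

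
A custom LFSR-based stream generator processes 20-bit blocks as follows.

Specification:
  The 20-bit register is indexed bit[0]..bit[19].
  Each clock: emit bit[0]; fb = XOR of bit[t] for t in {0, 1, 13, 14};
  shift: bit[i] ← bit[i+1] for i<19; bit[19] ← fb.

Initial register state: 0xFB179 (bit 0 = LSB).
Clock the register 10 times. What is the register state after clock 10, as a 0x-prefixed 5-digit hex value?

reg_0 = 0xFB179
clock 1: out=1, reg = 0x7D8BC
clock 2: out=0, reg = 0xBEC5E
clock 3: out=0, reg = 0xDF62F
clock 4: out=1, reg = 0x6FB17
clock 5: out=1, reg = 0x37D8B
clock 6: out=1, reg = 0x1BEC5
clock 7: out=1, reg = 0x0DF62
clock 8: out=0, reg = 0x06FB1
clock 9: out=1, reg = 0x837D8
clock 10: out=0, reg = 0xC1BEC

0xC1BEC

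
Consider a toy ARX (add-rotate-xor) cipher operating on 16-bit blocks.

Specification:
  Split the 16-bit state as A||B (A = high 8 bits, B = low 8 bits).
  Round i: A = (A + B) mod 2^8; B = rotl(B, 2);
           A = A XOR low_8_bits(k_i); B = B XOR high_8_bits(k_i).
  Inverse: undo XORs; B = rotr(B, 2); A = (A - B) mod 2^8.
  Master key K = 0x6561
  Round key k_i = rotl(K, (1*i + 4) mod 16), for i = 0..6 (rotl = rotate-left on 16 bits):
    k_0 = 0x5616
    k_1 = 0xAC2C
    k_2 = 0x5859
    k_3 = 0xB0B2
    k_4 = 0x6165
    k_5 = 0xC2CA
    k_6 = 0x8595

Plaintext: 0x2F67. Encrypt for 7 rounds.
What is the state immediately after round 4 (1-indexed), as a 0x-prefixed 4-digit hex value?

0xBBE9

s_0 = plaintext = 0x2F67
s_1 = Round(s_0, k_0) = 0x80CB
s_2 = Round(s_1, k_1) = 0x6783
s_3 = Round(s_2, k_2) = 0xB356
s_4 = Round(s_3, k_3) = 0xBBE9
s_5 = Round(s_4, k_4) = 0xC1C6
s_6 = Round(s_5, k_5) = 0x4DD9
s_7 = Round(s_6, k_6) = 0xB3E2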